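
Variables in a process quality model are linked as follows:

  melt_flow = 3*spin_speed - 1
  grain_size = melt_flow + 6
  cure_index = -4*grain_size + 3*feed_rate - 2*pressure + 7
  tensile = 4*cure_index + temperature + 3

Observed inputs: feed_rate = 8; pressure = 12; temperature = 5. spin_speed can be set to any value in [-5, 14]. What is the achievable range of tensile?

Substituting into the grain_size equation gives grain_size = 3*spin_speed + 5.
So cure_index = -12*spin_speed - 13.
So tensile = -48*spin_speed - 44.
Linear in spin_speed, so extremes are at the endpoints: spin_speed = -5 gives tensile = 196; spin_speed = 14 gives tensile = -716.

-716 to 196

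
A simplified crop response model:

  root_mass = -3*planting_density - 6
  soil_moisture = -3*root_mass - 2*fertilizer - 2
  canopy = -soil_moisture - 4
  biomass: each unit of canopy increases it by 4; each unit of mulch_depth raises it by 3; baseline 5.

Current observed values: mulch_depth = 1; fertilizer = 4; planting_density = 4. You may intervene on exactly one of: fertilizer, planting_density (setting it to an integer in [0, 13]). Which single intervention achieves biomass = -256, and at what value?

set planting_density = 6

Intervening on fertilizer: biomass = 8*fertilizer - 216. Reaching -256 requires fertilizer = -5, outside [0, 13].
Intervening on planting_density: with other inputs at their observed values, biomass = -36*planting_density - 40. Solving for -256 gives planting_density = 6, within [0, 13].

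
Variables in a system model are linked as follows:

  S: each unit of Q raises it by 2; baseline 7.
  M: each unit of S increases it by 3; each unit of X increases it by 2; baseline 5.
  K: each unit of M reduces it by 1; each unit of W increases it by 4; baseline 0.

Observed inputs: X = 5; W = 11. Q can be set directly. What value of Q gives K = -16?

Q = 4

Substituting into the M equation gives M = 6*Q + 36.
So K = -6*Q + 8.
Solve -6*Q + 8 = -16: Q = (-16 - 8) / -6 = 4.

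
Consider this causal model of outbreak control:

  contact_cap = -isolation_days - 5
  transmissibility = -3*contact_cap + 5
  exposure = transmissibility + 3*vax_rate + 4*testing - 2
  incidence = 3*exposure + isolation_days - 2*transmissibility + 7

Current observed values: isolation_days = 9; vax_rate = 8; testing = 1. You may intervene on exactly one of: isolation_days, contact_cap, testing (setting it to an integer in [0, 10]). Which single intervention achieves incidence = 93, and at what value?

Intervening on isolation_days: incidence = 4*isolation_days + 105. Reaching 93 requires isolation_days = -3, outside [0, 10].
Intervening on contact_cap: with other inputs at their observed values, incidence = -3*contact_cap + 99. Solving for 93 gives contact_cap = 2, within [0, 10].
Intervening on testing: incidence = 12*testing + 129. Reaching 93 requires testing = -3, outside [0, 10].

set contact_cap = 2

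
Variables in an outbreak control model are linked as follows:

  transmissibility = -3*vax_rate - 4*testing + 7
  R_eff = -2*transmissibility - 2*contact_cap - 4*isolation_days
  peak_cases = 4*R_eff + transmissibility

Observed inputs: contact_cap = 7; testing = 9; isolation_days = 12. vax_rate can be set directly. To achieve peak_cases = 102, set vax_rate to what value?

Substituting into the transmissibility equation gives transmissibility = -3*vax_rate - 29.
Substituting into the R_eff equation gives R_eff = 6*vax_rate - 4.
This gives peak_cases = 21*vax_rate - 45.
Solve 21*vax_rate - 45 = 102: vax_rate = (102 + 45) / 21 = 7.

vax_rate = 7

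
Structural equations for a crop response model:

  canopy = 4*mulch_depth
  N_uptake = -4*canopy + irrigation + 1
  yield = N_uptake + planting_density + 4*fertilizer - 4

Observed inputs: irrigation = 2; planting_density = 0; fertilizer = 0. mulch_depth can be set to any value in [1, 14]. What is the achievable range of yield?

Substituting into the N_uptake equation gives N_uptake = -16*mulch_depth + 3.
This gives yield = -16*mulch_depth - 1.
Linear in mulch_depth, so extremes are at the endpoints: mulch_depth = 1 gives yield = -17; mulch_depth = 14 gives yield = -225.

-225 to -17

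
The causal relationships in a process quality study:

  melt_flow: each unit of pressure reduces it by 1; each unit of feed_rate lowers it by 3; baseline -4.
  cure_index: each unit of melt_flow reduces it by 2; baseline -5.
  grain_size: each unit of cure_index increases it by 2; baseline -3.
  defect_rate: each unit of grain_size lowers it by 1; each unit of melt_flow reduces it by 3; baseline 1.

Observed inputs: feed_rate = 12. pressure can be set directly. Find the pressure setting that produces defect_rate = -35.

pressure = 9

Substituting into the melt_flow equation gives melt_flow = -pressure - 40.
Substituting into the cure_index equation gives cure_index = 2*pressure + 75.
So grain_size = 4*pressure + 147.
So defect_rate = -pressure - 26.
Solve -pressure - 26 = -35: pressure = (-35 + 26) / -1 = 9.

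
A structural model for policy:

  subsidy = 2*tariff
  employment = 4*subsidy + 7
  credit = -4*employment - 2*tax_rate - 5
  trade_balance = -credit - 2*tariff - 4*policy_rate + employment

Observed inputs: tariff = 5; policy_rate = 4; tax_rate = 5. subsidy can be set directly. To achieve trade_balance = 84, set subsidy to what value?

Intervening on subsidy fixes its value directly, overriding its dependence on tariff.
Substituting into the credit equation gives credit = -16*subsidy - 43.
This gives trade_balance = 20*subsidy + 24.
Solve 20*subsidy + 24 = 84: subsidy = (84 - 24) / 20 = 3.

subsidy = 3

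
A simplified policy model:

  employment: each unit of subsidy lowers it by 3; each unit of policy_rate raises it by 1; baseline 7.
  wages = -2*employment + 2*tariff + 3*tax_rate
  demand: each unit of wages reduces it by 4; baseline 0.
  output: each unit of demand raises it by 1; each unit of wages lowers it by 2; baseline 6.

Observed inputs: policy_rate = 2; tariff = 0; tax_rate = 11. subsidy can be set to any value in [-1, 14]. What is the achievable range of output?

Substituting into the employment equation gives employment = -3*subsidy + 9.
wages becomes 6*subsidy + 15.
This gives demand = -24*subsidy - 60.
So output = -36*subsidy - 84.
Linear in subsidy, so extremes are at the endpoints: subsidy = -1 gives output = -48; subsidy = 14 gives output = -588.

-588 to -48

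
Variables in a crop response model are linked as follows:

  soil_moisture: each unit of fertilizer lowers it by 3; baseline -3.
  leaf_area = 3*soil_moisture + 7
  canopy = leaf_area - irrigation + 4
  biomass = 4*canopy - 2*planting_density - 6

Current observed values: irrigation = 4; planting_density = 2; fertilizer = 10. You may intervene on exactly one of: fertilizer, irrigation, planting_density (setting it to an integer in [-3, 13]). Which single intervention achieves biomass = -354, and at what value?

set irrigation = -2

Intervening on fertilizer: biomass = -36*fertilizer - 18. Reaching -354 requires fertilizer = 28/3, not an integer.
Intervening on irrigation: with other inputs at their observed values, biomass = -4*irrigation - 362. Solving for -354 gives irrigation = -2, within [-3, 13].
Intervening on planting_density: biomass = -2*planting_density - 374. Reaching -354 requires planting_density = -10, outside [-3, 13].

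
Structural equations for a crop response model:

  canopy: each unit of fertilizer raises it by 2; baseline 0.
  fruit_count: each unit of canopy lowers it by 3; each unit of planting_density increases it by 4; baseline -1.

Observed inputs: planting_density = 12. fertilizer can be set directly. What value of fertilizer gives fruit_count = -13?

Substituting into the fruit_count equation gives fruit_count = -6*fertilizer + 47.
Solve -6*fertilizer + 47 = -13: fertilizer = (-13 - 47) / -6 = 10.

fertilizer = 10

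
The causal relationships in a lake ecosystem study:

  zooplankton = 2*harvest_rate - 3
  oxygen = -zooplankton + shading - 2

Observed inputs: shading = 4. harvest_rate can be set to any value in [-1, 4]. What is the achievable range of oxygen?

Substituting into the oxygen equation gives oxygen = -2*harvest_rate + 5.
Linear in harvest_rate, so extremes are at the endpoints: harvest_rate = -1 gives oxygen = 7; harvest_rate = 4 gives oxygen = -3.

-3 to 7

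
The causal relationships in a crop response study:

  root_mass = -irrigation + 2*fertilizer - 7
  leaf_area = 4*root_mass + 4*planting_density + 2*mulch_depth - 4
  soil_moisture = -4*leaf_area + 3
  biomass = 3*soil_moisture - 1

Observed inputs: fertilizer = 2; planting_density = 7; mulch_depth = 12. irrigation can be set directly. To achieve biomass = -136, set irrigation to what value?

irrigation = 6

Substituting into the root_mass equation gives root_mass = -irrigation - 3.
This gives leaf_area = -4*irrigation + 36.
So soil_moisture = 16*irrigation - 141.
So biomass = 48*irrigation - 424.
Solve 48*irrigation - 424 = -136: irrigation = (-136 + 424) / 48 = 6.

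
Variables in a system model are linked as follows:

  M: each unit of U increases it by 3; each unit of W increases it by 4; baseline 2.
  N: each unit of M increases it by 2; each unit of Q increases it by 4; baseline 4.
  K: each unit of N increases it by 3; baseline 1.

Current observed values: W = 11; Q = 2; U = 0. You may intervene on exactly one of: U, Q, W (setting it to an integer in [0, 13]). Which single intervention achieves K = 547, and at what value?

set U = 13

Intervening on U: with other inputs at their observed values, K = 18*U + 313. Solving for 547 gives U = 13, within [0, 13].
Intervening on Q: K = 12*Q + 289. Reaching 547 requires Q = 43/2, not an integer.
Intervening on W: K = 24*W + 49. Reaching 547 requires W = 83/4, not an integer.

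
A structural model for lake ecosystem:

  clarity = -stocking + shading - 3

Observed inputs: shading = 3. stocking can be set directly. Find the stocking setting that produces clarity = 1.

Substituting into the clarity equation gives clarity = -stocking.
Solve -stocking = 1: stocking = 1 / -1 = -1.

stocking = -1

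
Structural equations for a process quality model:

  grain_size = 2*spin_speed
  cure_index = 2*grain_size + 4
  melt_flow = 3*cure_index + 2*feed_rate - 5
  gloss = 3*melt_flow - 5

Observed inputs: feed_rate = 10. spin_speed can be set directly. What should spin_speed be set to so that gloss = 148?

Substituting into the cure_index equation gives cure_index = 4*spin_speed + 4.
Substituting into the melt_flow equation gives melt_flow = 12*spin_speed + 27.
So gloss = 36*spin_speed + 76.
Solve 36*spin_speed + 76 = 148: spin_speed = (148 - 76) / 36 = 2.

spin_speed = 2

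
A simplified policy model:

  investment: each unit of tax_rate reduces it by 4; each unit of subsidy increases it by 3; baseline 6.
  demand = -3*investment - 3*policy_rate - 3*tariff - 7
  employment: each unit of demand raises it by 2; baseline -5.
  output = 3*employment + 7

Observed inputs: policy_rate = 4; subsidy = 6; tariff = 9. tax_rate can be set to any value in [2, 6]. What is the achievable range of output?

Substituting into the investment equation gives investment = -4*tax_rate + 24.
Substituting into the demand equation gives demand = 12*tax_rate - 118.
Substituting into the employment equation gives employment = 24*tax_rate - 241.
So output = 72*tax_rate - 716.
Linear in tax_rate, so extremes are at the endpoints: tax_rate = 2 gives output = -572; tax_rate = 6 gives output = -284.

-572 to -284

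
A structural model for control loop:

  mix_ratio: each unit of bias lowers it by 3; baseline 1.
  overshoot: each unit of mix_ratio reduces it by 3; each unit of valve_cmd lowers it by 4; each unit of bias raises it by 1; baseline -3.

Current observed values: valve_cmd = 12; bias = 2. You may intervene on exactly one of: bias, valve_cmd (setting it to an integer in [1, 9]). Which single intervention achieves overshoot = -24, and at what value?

set bias = 3

Intervening on bias: with other inputs at their observed values, overshoot = 10*bias - 54. Solving for -24 gives bias = 3, within [1, 9].
Intervening on valve_cmd: overshoot = -4*valve_cmd + 14. Reaching -24 requires valve_cmd = 19/2, not an integer.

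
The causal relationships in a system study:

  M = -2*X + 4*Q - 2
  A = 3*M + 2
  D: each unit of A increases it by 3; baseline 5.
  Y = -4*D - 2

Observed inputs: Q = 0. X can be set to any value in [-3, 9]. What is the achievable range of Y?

Substituting into the M equation gives M = -2*X - 2.
So A = -6*X - 4.
Substituting into the D equation gives D = -18*X - 7.
Y becomes 72*X + 26.
Linear in X, so extremes are at the endpoints: X = -3 gives Y = -190; X = 9 gives Y = 674.

-190 to 674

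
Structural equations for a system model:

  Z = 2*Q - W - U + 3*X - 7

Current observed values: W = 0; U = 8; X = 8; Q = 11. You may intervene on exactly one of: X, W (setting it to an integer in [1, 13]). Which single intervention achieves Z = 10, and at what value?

Intervening on X: with other inputs at their observed values, Z = 3*X + 7. Solving for 10 gives X = 1, within [1, 13].
Intervening on W: Z = -W + 31. Reaching 10 requires W = 21, outside [1, 13].

set X = 1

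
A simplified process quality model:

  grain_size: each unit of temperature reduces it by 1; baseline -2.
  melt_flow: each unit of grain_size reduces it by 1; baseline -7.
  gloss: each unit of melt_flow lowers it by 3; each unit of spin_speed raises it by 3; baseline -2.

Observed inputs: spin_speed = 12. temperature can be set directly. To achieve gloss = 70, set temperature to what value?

Substituting into the melt_flow equation gives melt_flow = temperature - 5.
So gloss = -3*temperature + 49.
Solve -3*temperature + 49 = 70: temperature = (70 - 49) / -3 = -7.

temperature = -7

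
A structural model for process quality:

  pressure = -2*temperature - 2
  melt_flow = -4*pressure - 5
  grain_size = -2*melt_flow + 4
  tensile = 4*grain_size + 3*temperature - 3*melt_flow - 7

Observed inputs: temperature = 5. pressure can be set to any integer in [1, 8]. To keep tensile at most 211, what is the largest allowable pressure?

Intervening on pressure fixes its value directly, overriding its dependence on temperature.
Substituting into the grain_size equation gives grain_size = 8*pressure + 14.
Substituting into the tensile equation gives tensile = 44*pressure + 79.
Require 44*pressure + 79 ≤ 211, so pressure ≤ 3.
The largest integer in [1, 8] satisfying this is 3.

pressure = 3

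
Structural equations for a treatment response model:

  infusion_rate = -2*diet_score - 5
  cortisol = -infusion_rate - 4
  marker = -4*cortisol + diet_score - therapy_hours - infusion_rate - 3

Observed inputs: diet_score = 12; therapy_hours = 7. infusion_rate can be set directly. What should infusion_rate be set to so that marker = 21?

Intervening on infusion_rate fixes its value directly, overriding its dependence on diet_score.
Substituting into the marker equation gives marker = 3*infusion_rate + 18.
Solve 3*infusion_rate + 18 = 21: infusion_rate = (21 - 18) / 3 = 1.

infusion_rate = 1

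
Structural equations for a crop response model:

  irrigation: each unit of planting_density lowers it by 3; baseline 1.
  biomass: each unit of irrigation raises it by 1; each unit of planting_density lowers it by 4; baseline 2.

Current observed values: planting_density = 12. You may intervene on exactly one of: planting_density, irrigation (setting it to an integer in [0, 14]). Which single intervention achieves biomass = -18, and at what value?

Intervening on planting_density: with other inputs at their observed values, biomass = -7*planting_density + 3. Solving for -18 gives planting_density = 3, within [0, 14].
Intervening on irrigation: biomass = irrigation - 46. Reaching -18 requires irrigation = 28, outside [0, 14].

set planting_density = 3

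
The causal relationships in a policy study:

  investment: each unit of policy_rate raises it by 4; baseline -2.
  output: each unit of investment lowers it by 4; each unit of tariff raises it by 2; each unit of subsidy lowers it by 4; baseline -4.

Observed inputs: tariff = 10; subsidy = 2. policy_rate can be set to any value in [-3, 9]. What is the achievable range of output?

-128 to 64

Substituting into the output equation gives output = -16*policy_rate + 16.
Linear in policy_rate, so extremes are at the endpoints: policy_rate = -3 gives output = 64; policy_rate = 9 gives output = -128.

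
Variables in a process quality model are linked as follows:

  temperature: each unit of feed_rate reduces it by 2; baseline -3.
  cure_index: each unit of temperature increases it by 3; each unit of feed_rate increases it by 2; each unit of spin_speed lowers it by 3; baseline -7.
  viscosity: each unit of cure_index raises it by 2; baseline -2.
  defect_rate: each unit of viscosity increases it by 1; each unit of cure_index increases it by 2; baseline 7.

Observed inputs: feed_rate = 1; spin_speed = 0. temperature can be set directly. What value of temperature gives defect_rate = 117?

Intervening on temperature fixes its value directly, overriding its dependence on feed_rate.
Substituting into the cure_index equation gives cure_index = 3*temperature - 5.
viscosity becomes 6*temperature - 12.
Substituting into the defect_rate equation gives defect_rate = 12*temperature - 15.
Solve 12*temperature - 15 = 117: temperature = (117 + 15) / 12 = 11.

temperature = 11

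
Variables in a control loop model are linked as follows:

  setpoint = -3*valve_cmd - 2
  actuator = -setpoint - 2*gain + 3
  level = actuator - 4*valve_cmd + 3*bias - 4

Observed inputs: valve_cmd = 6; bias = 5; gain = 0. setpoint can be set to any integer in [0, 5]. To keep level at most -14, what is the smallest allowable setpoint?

setpoint = 4

Intervening on setpoint fixes its value directly, overriding its dependence on valve_cmd.
Substituting into the actuator equation gives actuator = -setpoint + 3.
level becomes -setpoint - 10.
Require -setpoint - 10 ≤ -14, so setpoint ≥ 4.
The smallest integer in [0, 5] satisfying this is 4.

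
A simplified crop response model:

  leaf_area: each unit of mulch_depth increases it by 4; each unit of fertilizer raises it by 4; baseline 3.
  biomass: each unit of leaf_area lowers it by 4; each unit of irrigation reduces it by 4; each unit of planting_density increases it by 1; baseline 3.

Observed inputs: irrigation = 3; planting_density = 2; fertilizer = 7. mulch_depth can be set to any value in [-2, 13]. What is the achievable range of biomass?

-339 to -99

Substituting into the leaf_area equation gives leaf_area = 4*mulch_depth + 31.
Substituting into the biomass equation gives biomass = -16*mulch_depth - 131.
Linear in mulch_depth, so extremes are at the endpoints: mulch_depth = -2 gives biomass = -99; mulch_depth = 13 gives biomass = -339.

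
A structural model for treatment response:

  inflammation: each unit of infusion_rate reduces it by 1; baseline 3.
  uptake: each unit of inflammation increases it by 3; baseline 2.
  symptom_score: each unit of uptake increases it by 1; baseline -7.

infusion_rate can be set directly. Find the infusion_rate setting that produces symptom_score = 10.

Substituting into the uptake equation gives uptake = -3*infusion_rate + 11.
So symptom_score = -3*infusion_rate + 4.
Solve -3*infusion_rate + 4 = 10: infusion_rate = (10 - 4) / -3 = -2.

infusion_rate = -2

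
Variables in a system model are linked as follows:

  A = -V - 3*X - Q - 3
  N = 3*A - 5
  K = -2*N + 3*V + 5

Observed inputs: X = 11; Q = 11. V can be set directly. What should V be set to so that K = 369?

V = 8

Substituting into the A equation gives A = -V - 47.
Substituting into the N equation gives N = -3*V - 146.
So K = 9*V + 297.
Solve 9*V + 297 = 369: V = (369 - 297) / 9 = 8.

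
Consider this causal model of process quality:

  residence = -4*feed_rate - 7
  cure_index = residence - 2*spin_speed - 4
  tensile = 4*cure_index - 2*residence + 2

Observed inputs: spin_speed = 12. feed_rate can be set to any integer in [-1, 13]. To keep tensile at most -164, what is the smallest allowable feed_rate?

Substituting into the cure_index equation gives cure_index = -4*feed_rate - 35.
This gives tensile = -8*feed_rate - 124.
Require -8*feed_rate - 124 ≤ -164, so feed_rate ≥ 5.
The smallest integer in [-1, 13] satisfying this is 5.

feed_rate = 5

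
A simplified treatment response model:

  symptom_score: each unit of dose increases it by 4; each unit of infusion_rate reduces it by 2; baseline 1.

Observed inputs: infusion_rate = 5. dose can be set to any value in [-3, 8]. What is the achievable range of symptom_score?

-21 to 23

Substituting into the symptom_score equation gives symptom_score = 4*dose - 9.
Linear in dose, so extremes are at the endpoints: dose = -3 gives symptom_score = -21; dose = 8 gives symptom_score = 23.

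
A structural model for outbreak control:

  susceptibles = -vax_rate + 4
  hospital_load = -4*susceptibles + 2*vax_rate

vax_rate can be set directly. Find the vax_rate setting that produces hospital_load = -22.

Substituting into the hospital_load equation gives hospital_load = 6*vax_rate - 16.
Solve 6*vax_rate - 16 = -22: vax_rate = (-22 + 16) / 6 = -1.

vax_rate = -1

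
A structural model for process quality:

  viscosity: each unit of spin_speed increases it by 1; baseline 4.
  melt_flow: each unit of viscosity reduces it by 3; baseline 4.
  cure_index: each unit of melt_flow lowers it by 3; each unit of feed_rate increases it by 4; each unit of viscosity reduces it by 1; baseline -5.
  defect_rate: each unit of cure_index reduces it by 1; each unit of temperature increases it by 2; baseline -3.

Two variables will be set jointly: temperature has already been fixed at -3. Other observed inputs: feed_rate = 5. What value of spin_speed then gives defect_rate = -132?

spin_speed = 11

With temperature held at -3:
Substituting into the melt_flow equation gives melt_flow = -3*spin_speed - 8.
cure_index becomes 8*spin_speed + 35.
Substituting into the defect_rate equation gives defect_rate = -8*spin_speed - 44.
Solve -8*spin_speed - 44 = -132: spin_speed = (-132 + 44) / -8 = 11.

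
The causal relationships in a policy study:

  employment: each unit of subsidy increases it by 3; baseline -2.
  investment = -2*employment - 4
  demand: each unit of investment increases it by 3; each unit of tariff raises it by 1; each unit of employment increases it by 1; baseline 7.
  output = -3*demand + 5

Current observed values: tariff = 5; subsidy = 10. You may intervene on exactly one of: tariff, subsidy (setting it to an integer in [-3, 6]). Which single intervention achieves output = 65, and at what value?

set subsidy = 2

Intervening on tariff: output = -3*tariff + 440. Reaching 65 requires tariff = 125, outside [-3, 6].
Intervening on subsidy: with other inputs at their observed values, output = 45*subsidy - 25. Solving for 65 gives subsidy = 2, within [-3, 6].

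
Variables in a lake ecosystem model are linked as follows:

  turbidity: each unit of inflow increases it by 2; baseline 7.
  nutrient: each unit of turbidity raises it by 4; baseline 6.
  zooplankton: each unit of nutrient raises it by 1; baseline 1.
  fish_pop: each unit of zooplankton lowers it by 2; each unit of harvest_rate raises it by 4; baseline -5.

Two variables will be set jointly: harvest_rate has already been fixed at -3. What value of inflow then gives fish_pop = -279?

inflow = 12

With harvest_rate held at -3:
Substituting into the nutrient equation gives nutrient = 8*inflow + 34.
Substituting into the zooplankton equation gives zooplankton = 8*inflow + 35.
So fish_pop = -16*inflow - 87.
Solve -16*inflow - 87 = -279: inflow = (-279 + 87) / -16 = 12.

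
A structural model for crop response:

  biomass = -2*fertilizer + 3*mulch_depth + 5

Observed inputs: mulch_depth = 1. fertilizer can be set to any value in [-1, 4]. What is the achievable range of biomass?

0 to 10

Substituting into the biomass equation gives biomass = -2*fertilizer + 8.
Linear in fertilizer, so extremes are at the endpoints: fertilizer = -1 gives biomass = 10; fertilizer = 4 gives biomass = 0.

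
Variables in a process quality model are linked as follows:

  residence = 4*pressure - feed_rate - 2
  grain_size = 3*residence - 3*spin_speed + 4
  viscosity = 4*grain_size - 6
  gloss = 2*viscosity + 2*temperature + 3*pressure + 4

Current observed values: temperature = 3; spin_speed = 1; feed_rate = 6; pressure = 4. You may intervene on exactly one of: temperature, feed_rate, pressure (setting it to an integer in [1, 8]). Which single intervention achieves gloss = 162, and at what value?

Intervening on temperature: gloss = 2*temperature + 204. Reaching 162 requires temperature = -21, outside [1, 8].
Intervening on feed_rate: with other inputs at their observed values, gloss = -24*feed_rate + 354. Solving for 162 gives feed_rate = 8, within [1, 8].
Intervening on pressure: gloss = 99*pressure - 186. Reaching 162 requires pressure = 116/33, not an integer.

set feed_rate = 8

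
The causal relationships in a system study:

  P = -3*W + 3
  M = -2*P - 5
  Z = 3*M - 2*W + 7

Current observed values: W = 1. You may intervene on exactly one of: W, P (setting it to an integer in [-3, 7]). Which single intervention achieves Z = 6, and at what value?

Intervening on W: with other inputs at their observed values, Z = 16*W - 26. Solving for 6 gives W = 2, within [-3, 7].
Intervening on P: Z = -6*P - 10. Reaching 6 requires P = -8/3, not an integer.

set W = 2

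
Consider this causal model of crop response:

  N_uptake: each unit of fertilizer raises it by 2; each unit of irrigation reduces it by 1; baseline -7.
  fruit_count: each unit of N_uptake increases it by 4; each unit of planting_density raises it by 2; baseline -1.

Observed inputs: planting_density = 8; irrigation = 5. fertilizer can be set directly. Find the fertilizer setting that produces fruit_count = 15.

Substituting into the N_uptake equation gives N_uptake = 2*fertilizer - 12.
So fruit_count = 8*fertilizer - 33.
Solve 8*fertilizer - 33 = 15: fertilizer = (15 + 33) / 8 = 6.

fertilizer = 6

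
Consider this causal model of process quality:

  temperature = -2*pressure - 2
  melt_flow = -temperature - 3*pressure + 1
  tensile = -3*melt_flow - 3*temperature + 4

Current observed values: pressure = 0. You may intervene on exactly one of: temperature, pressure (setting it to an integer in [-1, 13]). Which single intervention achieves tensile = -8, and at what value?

Intervening on temperature: the paths from temperature to tensile cancel (net effect zero), leaving tensile = 1; -8 is unreachable this way.
Intervening on pressure: with other inputs at their observed values, tensile = 9*pressure + 1. Solving for -8 gives pressure = -1, within [-1, 13].

set pressure = -1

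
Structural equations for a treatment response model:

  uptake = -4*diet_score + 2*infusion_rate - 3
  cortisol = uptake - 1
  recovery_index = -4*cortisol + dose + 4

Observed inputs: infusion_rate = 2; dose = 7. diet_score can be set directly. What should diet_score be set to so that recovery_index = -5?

diet_score = -1

Substituting into the uptake equation gives uptake = -4*diet_score + 1.
cortisol becomes -4*diet_score.
Substituting into the recovery_index equation gives recovery_index = 16*diet_score + 11.
Solve 16*diet_score + 11 = -5: diet_score = (-5 - 11) / 16 = -1.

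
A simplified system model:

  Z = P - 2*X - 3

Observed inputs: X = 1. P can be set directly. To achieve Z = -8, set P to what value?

Substituting into the Z equation gives Z = P - 5.
Solve P - 5 = -8: P = (-8 + 5) / 1 = -3.

P = -3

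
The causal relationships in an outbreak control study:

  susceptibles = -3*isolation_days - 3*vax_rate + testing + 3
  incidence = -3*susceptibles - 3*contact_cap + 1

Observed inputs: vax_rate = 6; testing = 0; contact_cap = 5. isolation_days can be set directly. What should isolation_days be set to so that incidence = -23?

Substituting into the susceptibles equation gives susceptibles = -3*isolation_days - 15.
Substituting into the incidence equation gives incidence = 9*isolation_days + 31.
Solve 9*isolation_days + 31 = -23: isolation_days = (-23 - 31) / 9 = -6.

isolation_days = -6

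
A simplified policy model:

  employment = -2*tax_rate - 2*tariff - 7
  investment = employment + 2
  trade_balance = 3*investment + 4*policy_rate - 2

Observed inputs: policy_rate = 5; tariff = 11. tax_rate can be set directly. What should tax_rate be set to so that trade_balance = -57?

Substituting into the employment equation gives employment = -2*tax_rate - 29.
So investment = -2*tax_rate - 27.
trade_balance becomes -6*tax_rate - 63.
Solve -6*tax_rate - 63 = -57: tax_rate = (-57 + 63) / -6 = -1.

tax_rate = -1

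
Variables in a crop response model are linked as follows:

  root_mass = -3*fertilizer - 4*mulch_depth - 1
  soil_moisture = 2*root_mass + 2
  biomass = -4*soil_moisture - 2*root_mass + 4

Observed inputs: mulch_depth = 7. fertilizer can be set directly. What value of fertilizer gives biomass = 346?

Substituting into the root_mass equation gives root_mass = -3*fertilizer - 29.
soil_moisture becomes -6*fertilizer - 56.
Substituting into the biomass equation gives biomass = 30*fertilizer + 286.
Solve 30*fertilizer + 286 = 346: fertilizer = (346 - 286) / 30 = 2.

fertilizer = 2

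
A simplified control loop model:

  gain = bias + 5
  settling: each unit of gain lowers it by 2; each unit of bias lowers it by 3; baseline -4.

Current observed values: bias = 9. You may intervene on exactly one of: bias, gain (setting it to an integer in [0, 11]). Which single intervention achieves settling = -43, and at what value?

set gain = 6

Intervening on bias: settling = -5*bias - 14. Reaching -43 requires bias = 29/5, not an integer.
Intervening on gain: with other inputs at their observed values, settling = -2*gain - 31. Solving for -43 gives gain = 6, within [0, 11].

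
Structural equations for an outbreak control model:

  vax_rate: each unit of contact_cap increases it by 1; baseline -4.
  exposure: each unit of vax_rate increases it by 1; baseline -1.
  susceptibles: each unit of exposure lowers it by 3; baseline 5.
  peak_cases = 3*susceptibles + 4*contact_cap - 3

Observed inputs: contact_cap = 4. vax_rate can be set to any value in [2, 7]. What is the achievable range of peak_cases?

Intervening on vax_rate fixes its value directly, overriding its dependence on contact_cap.
Substituting into the susceptibles equation gives susceptibles = -3*vax_rate + 8.
Substituting into the peak_cases equation gives peak_cases = -9*vax_rate + 37.
Linear in vax_rate, so extremes are at the endpoints: vax_rate = 2 gives peak_cases = 19; vax_rate = 7 gives peak_cases = -26.

-26 to 19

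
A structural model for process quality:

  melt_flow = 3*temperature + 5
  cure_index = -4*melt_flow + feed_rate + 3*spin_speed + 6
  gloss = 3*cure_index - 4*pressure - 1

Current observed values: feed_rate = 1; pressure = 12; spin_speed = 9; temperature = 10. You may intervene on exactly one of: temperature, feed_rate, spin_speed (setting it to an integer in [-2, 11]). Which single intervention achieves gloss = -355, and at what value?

Intervening on temperature: gloss = -36*temperature - 7. Reaching -355 requires temperature = 29/3, not an integer.
Intervening on feed_rate: with other inputs at their observed values, gloss = 3*feed_rate - 370. Solving for -355 gives feed_rate = 5, within [-2, 11].
Intervening on spin_speed: gloss = 9*spin_speed - 448. Reaching -355 requires spin_speed = 31/3, not an integer.

set feed_rate = 5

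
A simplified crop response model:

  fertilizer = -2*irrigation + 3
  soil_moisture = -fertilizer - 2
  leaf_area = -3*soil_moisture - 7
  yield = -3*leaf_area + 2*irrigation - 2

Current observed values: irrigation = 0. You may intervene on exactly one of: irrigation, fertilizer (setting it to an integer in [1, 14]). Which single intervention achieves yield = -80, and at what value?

Intervening on irrigation: yield = 20*irrigation - 26. Reaching -80 requires irrigation = -27/10, not an integer.
Intervening on fertilizer: with other inputs at their observed values, yield = -9*fertilizer + 1. Solving for -80 gives fertilizer = 9, within [1, 14].

set fertilizer = 9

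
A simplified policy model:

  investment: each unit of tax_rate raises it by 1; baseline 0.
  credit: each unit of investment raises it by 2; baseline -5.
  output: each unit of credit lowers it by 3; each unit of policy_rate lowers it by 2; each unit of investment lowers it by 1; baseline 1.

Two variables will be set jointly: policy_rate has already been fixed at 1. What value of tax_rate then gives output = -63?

tax_rate = 11

With policy_rate held at 1:
Substituting into the credit equation gives credit = 2*tax_rate - 5.
output becomes -7*tax_rate + 14.
Solve -7*tax_rate + 14 = -63: tax_rate = (-63 - 14) / -7 = 11.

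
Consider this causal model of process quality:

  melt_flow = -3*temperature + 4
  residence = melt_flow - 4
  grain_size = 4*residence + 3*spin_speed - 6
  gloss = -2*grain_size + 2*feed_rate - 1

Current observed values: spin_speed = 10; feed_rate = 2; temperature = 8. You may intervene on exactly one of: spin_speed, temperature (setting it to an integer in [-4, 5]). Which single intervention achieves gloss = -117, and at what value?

Intervening on spin_speed: gloss = -6*spin_speed + 207. Reaching -117 requires spin_speed = 54, outside [-4, 5].
Intervening on temperature: with other inputs at their observed values, gloss = 24*temperature - 45. Solving for -117 gives temperature = -3, within [-4, 5].

set temperature = -3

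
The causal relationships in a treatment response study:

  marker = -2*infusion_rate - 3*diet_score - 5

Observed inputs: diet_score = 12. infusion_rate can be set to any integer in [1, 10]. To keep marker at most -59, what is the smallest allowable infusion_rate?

infusion_rate = 9

Substituting into the marker equation gives marker = -2*infusion_rate - 41.
Require -2*infusion_rate - 41 ≤ -59, so infusion_rate ≥ 9.
The smallest integer in [1, 10] satisfying this is 9.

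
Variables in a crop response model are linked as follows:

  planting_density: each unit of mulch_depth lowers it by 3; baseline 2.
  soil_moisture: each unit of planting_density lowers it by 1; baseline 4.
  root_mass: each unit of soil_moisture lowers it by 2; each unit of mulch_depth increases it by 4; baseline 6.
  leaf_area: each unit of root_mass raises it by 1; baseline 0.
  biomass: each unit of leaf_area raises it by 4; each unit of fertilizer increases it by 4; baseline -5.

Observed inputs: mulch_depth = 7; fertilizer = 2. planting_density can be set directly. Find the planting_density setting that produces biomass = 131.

planting_density = 3

Intervening on planting_density fixes its value directly, overriding its dependence on mulch_depth.
Substituting into the root_mass equation gives root_mass = 2*planting_density + 26.
Substituting into the leaf_area equation gives leaf_area = 2*planting_density + 26.
Substituting into the biomass equation gives biomass = 8*planting_density + 107.
Solve 8*planting_density + 107 = 131: planting_density = (131 - 107) / 8 = 3.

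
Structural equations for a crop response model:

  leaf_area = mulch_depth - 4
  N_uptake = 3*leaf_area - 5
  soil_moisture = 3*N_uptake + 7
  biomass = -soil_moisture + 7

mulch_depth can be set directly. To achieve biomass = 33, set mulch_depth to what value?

Substituting into the N_uptake equation gives N_uptake = 3*mulch_depth - 17.
Substituting into the soil_moisture equation gives soil_moisture = 9*mulch_depth - 44.
Substituting into the biomass equation gives biomass = -9*mulch_depth + 51.
Solve -9*mulch_depth + 51 = 33: mulch_depth = (33 - 51) / -9 = 2.

mulch_depth = 2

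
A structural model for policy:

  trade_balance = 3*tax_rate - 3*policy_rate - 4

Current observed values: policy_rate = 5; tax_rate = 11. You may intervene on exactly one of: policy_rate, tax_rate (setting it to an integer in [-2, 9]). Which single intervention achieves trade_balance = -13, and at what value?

Intervening on policy_rate: trade_balance = -3*policy_rate + 29. Reaching -13 requires policy_rate = 14, outside [-2, 9].
Intervening on tax_rate: with other inputs at their observed values, trade_balance = 3*tax_rate - 19. Solving for -13 gives tax_rate = 2, within [-2, 9].

set tax_rate = 2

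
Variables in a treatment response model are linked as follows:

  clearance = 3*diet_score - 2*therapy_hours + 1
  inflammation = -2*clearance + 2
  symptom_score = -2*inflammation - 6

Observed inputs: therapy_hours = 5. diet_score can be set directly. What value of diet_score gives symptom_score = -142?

Substituting into the clearance equation gives clearance = 3*diet_score - 9.
Substituting into the inflammation equation gives inflammation = -6*diet_score + 20.
This gives symptom_score = 12*diet_score - 46.
Solve 12*diet_score - 46 = -142: diet_score = (-142 + 46) / 12 = -8.

diet_score = -8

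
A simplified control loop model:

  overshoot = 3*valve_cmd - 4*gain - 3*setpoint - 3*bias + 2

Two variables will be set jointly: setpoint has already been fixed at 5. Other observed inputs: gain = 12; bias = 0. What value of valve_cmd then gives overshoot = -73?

With setpoint held at 5:
Substituting into the overshoot equation gives overshoot = 3*valve_cmd - 61.
Solve 3*valve_cmd - 61 = -73: valve_cmd = (-73 + 61) / 3 = -4.

valve_cmd = -4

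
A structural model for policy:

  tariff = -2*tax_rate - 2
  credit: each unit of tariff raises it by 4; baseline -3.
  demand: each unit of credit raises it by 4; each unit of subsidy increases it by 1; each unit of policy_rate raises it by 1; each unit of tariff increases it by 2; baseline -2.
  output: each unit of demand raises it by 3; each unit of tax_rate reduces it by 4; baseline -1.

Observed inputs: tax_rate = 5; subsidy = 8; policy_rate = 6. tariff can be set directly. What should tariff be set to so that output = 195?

Intervening on tariff fixes its value directly, overriding its dependence on tax_rate.
Substituting into the demand equation gives demand = 18*tariff.
This gives output = 54*tariff - 21.
Solve 54*tariff - 21 = 195: tariff = (195 + 21) / 54 = 4.

tariff = 4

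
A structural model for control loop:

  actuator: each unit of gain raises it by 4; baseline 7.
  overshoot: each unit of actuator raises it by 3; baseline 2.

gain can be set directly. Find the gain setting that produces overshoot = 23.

gain = 0

Substituting into the overshoot equation gives overshoot = 12*gain + 23.
Solve 12*gain + 23 = 23: gain = (23 - 23) / 12 = 0.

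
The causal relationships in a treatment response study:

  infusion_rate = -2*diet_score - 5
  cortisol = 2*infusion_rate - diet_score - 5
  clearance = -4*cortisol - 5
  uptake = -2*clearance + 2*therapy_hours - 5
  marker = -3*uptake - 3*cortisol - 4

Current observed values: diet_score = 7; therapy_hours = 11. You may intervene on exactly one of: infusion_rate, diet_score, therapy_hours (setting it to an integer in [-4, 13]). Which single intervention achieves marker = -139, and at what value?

set infusion_rate = 7

Intervening on infusion_rate: with other inputs at their observed values, marker = -54*infusion_rate + 239. Solving for -139 gives infusion_rate = 7, within [-4, 13].
Intervening on diet_score: marker = 135*diet_score + 320. Reaching -139 requires diet_score = -17/5, not an integer.
Intervening on therapy_hours: marker = -6*therapy_hours + 1331. Reaching -139 requires therapy_hours = 245, outside [-4, 13].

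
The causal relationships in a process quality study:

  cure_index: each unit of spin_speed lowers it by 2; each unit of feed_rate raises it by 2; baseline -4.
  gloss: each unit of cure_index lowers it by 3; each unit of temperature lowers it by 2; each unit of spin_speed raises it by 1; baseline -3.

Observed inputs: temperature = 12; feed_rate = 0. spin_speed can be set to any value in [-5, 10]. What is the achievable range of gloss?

-50 to 55

Substituting into the cure_index equation gives cure_index = -2*spin_speed - 4.
Substituting into the gloss equation gives gloss = 7*spin_speed - 15.
Linear in spin_speed, so extremes are at the endpoints: spin_speed = -5 gives gloss = -50; spin_speed = 10 gives gloss = 55.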